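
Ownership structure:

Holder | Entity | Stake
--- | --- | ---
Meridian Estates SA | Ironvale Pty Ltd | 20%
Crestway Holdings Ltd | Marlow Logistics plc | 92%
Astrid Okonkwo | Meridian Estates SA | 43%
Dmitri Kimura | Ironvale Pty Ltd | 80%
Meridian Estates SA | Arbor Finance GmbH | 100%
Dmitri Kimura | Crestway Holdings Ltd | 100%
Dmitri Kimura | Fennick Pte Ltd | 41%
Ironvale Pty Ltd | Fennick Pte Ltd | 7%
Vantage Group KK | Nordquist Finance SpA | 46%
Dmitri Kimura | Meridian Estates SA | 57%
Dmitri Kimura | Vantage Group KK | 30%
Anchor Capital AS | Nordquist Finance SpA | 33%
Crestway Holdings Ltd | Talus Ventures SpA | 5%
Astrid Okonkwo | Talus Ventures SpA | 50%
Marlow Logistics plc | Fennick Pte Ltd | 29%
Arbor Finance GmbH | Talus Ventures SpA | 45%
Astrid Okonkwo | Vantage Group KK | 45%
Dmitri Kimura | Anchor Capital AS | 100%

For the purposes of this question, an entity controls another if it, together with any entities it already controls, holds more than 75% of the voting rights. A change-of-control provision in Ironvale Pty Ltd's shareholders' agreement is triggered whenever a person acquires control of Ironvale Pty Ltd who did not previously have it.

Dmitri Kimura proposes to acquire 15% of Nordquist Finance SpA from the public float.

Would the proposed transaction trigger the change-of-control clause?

No

The purchase changes only Dmitri's holdings, so Dmitri is the only person who could newly come to control Ironvale.
Dmitri holds 80% of Ironvale, so Dmitri controls Ironvale.
So Dmitri already controls Ironvale before the transaction.
After the purchase, Dmitri holds 15% of Nordquist directly.
Dmitri controlled Ironvale already, so this is not a new person acquiring control; every other person's position is unchanged or reduced.
No new person acquires control, so the clause is not triggered.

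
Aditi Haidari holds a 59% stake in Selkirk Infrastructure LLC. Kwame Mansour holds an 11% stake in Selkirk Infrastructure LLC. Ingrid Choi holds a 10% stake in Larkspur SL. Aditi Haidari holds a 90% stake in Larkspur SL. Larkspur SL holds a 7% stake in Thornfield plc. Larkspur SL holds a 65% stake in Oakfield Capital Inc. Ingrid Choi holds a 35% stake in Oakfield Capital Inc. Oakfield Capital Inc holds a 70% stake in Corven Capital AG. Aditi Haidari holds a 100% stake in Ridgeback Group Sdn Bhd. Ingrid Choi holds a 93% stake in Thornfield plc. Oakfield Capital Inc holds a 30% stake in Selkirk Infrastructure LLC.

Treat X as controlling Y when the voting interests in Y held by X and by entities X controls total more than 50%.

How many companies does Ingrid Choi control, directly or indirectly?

Ingrid holds 93% of Thornfield, so Ingrid controls Thornfield.
No other company's threshold is met.
Ingrid controls 1 company.

1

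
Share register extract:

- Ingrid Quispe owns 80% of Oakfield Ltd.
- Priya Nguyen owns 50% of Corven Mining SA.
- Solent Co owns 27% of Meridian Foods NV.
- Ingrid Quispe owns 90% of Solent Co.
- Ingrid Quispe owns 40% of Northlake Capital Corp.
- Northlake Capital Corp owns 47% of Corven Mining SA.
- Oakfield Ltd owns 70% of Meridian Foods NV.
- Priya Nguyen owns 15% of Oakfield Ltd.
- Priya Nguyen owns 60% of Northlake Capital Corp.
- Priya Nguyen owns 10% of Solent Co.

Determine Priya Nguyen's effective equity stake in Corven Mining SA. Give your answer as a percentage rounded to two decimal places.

Priya reaches Corven along 2 paths.
Direct stake: 50% = 50%.
Via Northlake: 60% × 47% = 28.2%.
Total: 50% + 28.2% = 78.2%.
Rounded: 78.20%.

78.20%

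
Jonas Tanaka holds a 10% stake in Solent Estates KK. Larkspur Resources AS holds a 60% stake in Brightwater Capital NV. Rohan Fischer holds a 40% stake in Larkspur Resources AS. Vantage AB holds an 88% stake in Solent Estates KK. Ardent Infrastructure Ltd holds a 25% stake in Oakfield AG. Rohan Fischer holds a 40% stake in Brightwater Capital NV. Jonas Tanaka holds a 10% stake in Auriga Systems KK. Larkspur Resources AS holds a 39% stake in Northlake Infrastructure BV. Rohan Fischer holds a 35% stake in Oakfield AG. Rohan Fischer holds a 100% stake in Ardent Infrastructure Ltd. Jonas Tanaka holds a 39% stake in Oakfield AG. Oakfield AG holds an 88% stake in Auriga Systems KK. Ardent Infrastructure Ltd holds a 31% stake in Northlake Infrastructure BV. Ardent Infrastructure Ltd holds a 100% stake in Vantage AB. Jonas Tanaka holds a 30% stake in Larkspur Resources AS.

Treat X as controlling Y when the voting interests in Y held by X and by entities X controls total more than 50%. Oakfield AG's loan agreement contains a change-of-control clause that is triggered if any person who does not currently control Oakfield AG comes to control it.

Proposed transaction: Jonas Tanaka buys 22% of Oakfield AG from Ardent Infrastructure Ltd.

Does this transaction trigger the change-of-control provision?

The purchase adds only to Jonas's holdings (Ardent's stake shrinks), so Jonas is the only person who could newly come to control Oakfield.
Jonas's largest direct stake is 39% in Oakfield, which does not meet the threshold, so Jonas controls no company.
In Oakfield, Jonas's side holds only 39%, not > 50%.
So before the transaction, Jonas does not control Oakfield.
After the purchase, Jonas's direct stake in Oakfield rises to 39% + 22% = 61%, and Ardent's stake falls to 3%.
Jonas holds 61% of Oakfield, so Jonas controls Oakfield.
Jonas did not control Oakfield before and does after, so the clause is triggered.

Yes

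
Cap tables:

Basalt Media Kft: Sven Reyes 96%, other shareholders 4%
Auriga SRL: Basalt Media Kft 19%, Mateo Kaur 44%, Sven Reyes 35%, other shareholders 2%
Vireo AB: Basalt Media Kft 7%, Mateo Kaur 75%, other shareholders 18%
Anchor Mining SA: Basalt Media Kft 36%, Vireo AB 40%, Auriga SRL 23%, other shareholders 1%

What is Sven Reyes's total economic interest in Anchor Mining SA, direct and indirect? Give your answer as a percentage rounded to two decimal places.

49.49%

Sven reaches Anchor along 4 paths.
Via Basalt: 96% × 36% = 34.56%.
Via Basalt → Vireo: 96% × 7% × 40% = 2.688%.
Via Basalt → Auriga: 96% × 19% × 23% = 4.1952%.
Via Auriga: 35% × 23% = 8.05%.
Total: 34.56% + 2.688% + 4.1952% + 8.05% = 49.4932%.
Rounded: 49.49%.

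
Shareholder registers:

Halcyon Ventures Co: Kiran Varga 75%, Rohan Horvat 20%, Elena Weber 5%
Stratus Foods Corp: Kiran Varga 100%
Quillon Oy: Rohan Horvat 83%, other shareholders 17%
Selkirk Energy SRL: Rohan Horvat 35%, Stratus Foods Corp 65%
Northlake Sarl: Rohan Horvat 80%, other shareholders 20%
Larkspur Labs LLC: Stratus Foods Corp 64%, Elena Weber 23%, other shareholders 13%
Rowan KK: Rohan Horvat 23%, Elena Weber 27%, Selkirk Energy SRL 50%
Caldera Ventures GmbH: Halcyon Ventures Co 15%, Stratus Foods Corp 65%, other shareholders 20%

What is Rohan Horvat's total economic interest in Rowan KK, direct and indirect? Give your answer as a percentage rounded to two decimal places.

Rohan reaches Rowan along 2 paths.
Direct stake: 23% = 23%.
Via Selkirk: 35% × 50% = 17.5%.
Total: 23% + 17.5% = 40.5%.
Rounded: 40.50%.

40.50%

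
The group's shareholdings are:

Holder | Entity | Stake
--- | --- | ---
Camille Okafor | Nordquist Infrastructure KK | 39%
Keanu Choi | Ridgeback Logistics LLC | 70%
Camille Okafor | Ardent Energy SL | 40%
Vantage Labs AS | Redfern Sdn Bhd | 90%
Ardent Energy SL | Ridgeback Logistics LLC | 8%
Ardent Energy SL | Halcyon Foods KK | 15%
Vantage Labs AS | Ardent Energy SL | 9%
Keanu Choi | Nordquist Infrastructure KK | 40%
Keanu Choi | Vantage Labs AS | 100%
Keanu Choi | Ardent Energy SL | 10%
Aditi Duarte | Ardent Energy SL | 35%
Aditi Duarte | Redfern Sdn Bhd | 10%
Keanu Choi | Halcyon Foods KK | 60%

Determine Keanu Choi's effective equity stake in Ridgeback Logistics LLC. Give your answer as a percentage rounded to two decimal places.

Keanu reaches Ridgeback along 3 paths.
Direct stake: 70% = 70%.
Via Vantage → Ardent: 100% × 9% × 8% = 0.72%.
Via Ardent: 10% × 8% = 0.8%.
Total: 70% + 0.72% + 0.8% = 71.52%.

71.52%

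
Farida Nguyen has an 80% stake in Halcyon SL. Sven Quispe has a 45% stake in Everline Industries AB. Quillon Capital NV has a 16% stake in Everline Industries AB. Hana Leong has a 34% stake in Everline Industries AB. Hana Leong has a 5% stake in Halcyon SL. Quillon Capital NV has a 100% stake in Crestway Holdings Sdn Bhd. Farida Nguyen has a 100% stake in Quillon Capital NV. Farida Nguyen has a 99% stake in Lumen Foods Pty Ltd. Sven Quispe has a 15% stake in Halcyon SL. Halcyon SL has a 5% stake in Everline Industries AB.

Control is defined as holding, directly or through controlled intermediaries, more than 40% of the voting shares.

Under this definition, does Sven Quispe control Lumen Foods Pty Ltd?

No

Sven holds 45% of Everline, so Sven controls Everline.
Neither Sven nor any entity Sven controls holds any voting interest in Lumen.
So Sven does not control Lumen.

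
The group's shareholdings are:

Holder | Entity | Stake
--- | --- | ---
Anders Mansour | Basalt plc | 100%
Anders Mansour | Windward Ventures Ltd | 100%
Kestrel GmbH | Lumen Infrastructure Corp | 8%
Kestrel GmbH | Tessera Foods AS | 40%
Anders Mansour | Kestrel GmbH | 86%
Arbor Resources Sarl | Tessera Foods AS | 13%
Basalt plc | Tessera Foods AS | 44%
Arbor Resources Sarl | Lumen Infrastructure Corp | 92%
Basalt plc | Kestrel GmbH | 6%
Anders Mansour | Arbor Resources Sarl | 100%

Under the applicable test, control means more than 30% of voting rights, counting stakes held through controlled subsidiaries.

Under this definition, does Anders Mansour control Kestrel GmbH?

Yes

Anders holds 100% of Basalt, so Anders controls Basalt.
Anders and Basalt together hold 86% + 6% = 92% of Kestrel, so Anders controls Kestrel.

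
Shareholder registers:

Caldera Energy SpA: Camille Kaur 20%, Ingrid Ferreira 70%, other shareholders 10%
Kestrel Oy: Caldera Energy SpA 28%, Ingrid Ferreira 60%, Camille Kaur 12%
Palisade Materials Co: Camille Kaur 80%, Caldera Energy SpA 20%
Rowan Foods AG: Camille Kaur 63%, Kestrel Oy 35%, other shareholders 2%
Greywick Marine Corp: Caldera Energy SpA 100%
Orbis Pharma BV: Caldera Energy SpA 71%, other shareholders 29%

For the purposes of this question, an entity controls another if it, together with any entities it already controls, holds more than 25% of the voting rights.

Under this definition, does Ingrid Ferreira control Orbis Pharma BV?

Ingrid holds 70% of Caldera, so Ingrid controls Caldera.
Caldera holds 71% of Orbis, so Ingrid controls Orbis.

Yes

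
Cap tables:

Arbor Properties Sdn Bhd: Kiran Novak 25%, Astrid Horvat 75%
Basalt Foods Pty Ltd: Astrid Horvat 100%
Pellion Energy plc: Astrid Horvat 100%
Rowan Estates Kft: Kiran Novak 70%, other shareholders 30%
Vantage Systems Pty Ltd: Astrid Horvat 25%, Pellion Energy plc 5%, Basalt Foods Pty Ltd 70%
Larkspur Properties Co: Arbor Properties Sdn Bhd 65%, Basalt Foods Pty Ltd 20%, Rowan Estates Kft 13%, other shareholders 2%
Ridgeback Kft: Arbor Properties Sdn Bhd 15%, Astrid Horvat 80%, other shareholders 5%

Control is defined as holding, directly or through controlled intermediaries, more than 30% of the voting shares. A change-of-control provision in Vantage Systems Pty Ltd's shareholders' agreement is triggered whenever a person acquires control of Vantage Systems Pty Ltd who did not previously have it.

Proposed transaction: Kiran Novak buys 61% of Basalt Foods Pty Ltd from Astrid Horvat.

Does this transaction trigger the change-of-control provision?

The purchase adds only to Kiran's holdings (Astrid's stake shrinks), so Kiran is the only person who could newly come to control Vantage.
Kiran holds 70% of Rowan, so Kiran controls Rowan.
Neither Kiran nor any entity Kiran controls holds any voting interest in Vantage.
So before the transaction, Kiran does not control Vantage.
After the purchase, Kiran holds 61% of Basalt directly, and Astrid's stake falls to 39%.
Kiran holds 61% of Basalt, so Kiran controls Basalt.
Basalt holds 70% of Vantage, so Kiran controls Vantage.
Kiran did not control Vantage before and does after, so the clause is triggered.

Yes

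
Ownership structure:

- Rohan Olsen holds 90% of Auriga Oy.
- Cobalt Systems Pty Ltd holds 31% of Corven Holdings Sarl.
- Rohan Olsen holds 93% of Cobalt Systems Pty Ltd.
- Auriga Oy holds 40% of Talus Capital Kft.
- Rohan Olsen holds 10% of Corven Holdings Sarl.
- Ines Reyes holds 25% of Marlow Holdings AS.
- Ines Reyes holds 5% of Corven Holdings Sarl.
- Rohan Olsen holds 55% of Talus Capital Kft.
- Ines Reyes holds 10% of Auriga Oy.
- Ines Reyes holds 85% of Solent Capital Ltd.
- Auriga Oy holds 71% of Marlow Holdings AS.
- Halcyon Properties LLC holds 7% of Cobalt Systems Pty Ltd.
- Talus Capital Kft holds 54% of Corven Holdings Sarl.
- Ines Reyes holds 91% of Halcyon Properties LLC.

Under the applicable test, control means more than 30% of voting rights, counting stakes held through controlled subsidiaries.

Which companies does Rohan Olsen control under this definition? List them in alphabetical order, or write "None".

Rohan holds 90% of Auriga, so Rohan controls Auriga.
Rohan and Auriga together hold 55% + 40% = 95% of Talus, so Rohan controls Talus.
Rohan holds 93% of Cobalt, so Rohan controls Cobalt.
Talus and Rohan and Cobalt together hold 54% + 10% + 31% = 95% of Corven, so Rohan controls Corven.
Auriga holds 71% of Marlow, so Rohan controls Marlow.
No other company's threshold is met.

Auriga Oy, Cobalt Systems Pty Ltd, Corven Holdings Sarl, Marlow Holdings AS, Talus Capital Kft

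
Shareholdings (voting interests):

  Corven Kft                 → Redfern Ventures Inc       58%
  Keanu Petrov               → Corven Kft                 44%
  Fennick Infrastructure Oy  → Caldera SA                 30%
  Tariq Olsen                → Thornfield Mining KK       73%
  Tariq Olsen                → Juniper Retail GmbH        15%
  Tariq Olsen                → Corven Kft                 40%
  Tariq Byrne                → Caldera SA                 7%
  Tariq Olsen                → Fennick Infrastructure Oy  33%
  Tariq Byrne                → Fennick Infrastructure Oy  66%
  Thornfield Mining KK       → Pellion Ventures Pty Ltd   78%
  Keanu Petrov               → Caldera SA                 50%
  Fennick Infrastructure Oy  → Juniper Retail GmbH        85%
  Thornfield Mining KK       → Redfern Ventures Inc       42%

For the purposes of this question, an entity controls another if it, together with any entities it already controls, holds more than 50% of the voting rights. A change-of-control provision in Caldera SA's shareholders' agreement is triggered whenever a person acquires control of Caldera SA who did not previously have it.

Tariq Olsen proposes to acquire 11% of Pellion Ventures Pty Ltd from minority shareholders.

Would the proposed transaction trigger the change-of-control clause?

No

The purchase changes only Tariq Olsen's holdings, so Tariq Olsen is the only person who could newly come to control Caldera.
Tariq Olsen holds 73% of Thornfield, so Tariq Olsen controls Thornfield.
Thornfield holds 78% of Pellion, so Tariq Olsen controls Pellion.
Neither Tariq Olsen nor any entity Tariq Olsen controls holds any voting interest in Caldera.
So before the transaction, Tariq Olsen does not control Caldera.
After the purchase, Tariq Olsen holds 11% of Pellion directly.
Thornfield and Tariq Olsen together hold 78% + 11% = 89% of Pellion, so Tariq Olsen controls Pellion.
After the transaction, neither Tariq Olsen nor any entity Tariq Olsen controls holds a voting interest in Caldera, so Tariq Olsen still does not control it.
No new person acquires control, so the clause is not triggered.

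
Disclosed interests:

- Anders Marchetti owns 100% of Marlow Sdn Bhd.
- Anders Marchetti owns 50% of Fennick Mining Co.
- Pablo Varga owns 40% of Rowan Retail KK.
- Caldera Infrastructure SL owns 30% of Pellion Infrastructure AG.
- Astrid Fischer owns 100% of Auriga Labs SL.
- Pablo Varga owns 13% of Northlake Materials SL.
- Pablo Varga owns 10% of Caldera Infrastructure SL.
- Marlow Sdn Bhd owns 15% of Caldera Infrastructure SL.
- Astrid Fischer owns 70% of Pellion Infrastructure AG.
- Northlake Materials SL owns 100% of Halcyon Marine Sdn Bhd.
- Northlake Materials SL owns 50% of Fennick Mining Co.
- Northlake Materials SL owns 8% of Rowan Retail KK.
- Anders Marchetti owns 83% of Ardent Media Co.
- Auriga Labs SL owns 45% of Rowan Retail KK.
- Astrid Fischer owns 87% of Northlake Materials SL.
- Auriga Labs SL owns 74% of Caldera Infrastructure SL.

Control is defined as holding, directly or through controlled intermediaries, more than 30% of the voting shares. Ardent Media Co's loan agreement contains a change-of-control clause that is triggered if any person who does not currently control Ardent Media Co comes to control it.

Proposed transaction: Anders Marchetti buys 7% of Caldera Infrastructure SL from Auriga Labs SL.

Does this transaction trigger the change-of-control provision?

The purchase adds only to Anders's holdings (Auriga's stake shrinks), so Anders is the only person who could newly come to control Ardent.
Anders holds 83% of Ardent, so Anders controls Ardent.
So Anders already controls Ardent before the transaction.
After the purchase, Anders holds 7% of Caldera directly, and Auriga's stake falls to 67%.
Anders controlled Ardent already, so this is not a new person acquiring control; every other person's position is unchanged or reduced.
No new person acquires control, so the clause is not triggered.

No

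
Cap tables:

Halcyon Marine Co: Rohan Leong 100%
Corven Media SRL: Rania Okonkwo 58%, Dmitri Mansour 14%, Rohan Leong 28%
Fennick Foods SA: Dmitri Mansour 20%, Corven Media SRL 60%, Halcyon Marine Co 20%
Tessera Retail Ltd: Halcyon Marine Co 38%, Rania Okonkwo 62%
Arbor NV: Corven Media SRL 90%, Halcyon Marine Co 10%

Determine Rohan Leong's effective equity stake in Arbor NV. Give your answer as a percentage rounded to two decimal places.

Rohan reaches Arbor along 2 paths.
Via Corven: 28% × 90% = 25.2%.
Via Halcyon: 100% × 10% = 10%.
Total: 25.2% + 10% = 35.2%.
Rounded: 35.20%.

35.20%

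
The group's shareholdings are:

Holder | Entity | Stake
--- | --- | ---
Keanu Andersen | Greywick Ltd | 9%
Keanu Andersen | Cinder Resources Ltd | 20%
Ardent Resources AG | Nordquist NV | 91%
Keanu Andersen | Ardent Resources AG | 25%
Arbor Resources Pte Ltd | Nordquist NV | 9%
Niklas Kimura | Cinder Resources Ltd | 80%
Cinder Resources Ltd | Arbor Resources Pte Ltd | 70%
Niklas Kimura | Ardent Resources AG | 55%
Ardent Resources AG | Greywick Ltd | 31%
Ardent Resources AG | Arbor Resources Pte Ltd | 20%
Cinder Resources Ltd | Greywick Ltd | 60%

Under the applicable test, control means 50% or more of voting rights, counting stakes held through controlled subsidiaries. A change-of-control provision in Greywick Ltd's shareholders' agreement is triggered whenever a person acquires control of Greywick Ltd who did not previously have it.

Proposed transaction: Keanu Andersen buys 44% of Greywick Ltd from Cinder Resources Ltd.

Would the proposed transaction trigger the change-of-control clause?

The purchase adds only to Keanu's holdings (Cinder's stake shrinks), so Keanu is the only person who could newly come to control Greywick.
Keanu's largest direct stake is 25% in Ardent, which does not meet the threshold, so Keanu controls no company.
In Greywick, Keanu's side holds only 9%, not ≥ 50%.
So before the transaction, Keanu does not control Greywick.
After the purchase, Keanu's direct stake in Greywick rises to 9% + 44% = 53%, and Cinder's stake falls to 16%.
Keanu holds 53% of Greywick, so Keanu controls Greywick.
Keanu did not control Greywick before and does after, so the clause is triggered.

Yes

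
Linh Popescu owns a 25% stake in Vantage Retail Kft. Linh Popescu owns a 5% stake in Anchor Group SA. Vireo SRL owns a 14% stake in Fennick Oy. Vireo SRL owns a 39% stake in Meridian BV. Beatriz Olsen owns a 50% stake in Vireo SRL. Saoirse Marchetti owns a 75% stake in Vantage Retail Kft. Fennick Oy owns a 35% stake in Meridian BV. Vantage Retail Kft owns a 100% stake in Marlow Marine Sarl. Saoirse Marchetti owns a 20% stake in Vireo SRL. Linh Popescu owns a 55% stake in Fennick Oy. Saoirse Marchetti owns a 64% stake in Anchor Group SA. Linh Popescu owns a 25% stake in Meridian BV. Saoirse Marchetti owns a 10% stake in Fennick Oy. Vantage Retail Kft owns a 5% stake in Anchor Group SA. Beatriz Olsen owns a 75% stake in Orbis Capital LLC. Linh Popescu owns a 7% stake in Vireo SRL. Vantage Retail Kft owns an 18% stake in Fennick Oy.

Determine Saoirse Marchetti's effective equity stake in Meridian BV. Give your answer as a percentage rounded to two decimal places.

17.01%

Saoirse reaches Meridian along 4 paths.
Via Vireo: 20% × 39% = 7.8%.
Via Vireo → Fennick: 20% × 14% × 35% = 0.98%.
Via Fennick: 10% × 35% = 3.5%.
Via Vantage → Fennick: 75% × 18% × 35% = 4.725%.
Total: 7.8% + 0.98% + 3.5% + 4.725% = 17.005%.
Rounded: 17.01%.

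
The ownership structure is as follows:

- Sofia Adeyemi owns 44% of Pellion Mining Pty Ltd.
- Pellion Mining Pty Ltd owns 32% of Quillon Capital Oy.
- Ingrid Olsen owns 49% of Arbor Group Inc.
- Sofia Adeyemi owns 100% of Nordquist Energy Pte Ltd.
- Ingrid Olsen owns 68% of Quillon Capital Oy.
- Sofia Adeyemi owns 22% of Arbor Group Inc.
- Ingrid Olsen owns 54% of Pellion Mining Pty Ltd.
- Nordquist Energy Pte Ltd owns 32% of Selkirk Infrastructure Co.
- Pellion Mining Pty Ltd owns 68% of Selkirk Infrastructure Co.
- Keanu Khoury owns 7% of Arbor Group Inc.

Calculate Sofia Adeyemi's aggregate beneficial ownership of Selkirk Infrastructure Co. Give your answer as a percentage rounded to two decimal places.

Sofia reaches Selkirk along 2 paths.
Via Pellion: 44% × 68% = 29.92%.
Via Nordquist: 100% × 32% = 32%.
Total: 29.92% + 32% = 61.92%.

61.92%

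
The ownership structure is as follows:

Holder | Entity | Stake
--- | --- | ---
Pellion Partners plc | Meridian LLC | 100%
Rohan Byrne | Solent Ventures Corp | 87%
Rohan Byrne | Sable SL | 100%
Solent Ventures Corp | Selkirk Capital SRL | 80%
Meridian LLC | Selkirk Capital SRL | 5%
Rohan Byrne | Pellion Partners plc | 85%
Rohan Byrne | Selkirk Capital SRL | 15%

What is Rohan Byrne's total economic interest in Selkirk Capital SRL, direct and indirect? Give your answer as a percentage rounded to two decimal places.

Rohan reaches Selkirk along 3 paths.
Via Solent: 87% × 80% = 69.6%.
Direct stake: 15% = 15%.
Via Pellion → Meridian: 85% × 100% × 5% = 4.25%.
Total: 69.6% + 15% + 4.25% = 88.85%.

88.85%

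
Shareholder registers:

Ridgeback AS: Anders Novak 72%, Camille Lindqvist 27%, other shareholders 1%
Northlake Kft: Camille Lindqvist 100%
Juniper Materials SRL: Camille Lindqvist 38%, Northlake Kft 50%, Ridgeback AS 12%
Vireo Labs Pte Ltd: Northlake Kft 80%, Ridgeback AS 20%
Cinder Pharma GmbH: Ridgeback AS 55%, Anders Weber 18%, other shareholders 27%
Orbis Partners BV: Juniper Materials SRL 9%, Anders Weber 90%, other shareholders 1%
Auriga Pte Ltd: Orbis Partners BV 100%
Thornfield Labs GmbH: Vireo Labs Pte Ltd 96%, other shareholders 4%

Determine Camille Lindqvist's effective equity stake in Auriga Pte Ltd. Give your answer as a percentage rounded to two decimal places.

8.21%

Camille reaches Auriga along 3 paths.
Via Juniper → Orbis: 38% × 9% × 100% = 3.42%.
Via Northlake → Juniper → Orbis: 100% × 50% × 9% × 100% = 4.5%.
Via Ridgeback → Juniper → Orbis: 27% × 12% × 9% × 100% = 0.2916%.
Total: 3.42% + 4.5% + 0.2916% = 8.2116%.
Rounded: 8.21%.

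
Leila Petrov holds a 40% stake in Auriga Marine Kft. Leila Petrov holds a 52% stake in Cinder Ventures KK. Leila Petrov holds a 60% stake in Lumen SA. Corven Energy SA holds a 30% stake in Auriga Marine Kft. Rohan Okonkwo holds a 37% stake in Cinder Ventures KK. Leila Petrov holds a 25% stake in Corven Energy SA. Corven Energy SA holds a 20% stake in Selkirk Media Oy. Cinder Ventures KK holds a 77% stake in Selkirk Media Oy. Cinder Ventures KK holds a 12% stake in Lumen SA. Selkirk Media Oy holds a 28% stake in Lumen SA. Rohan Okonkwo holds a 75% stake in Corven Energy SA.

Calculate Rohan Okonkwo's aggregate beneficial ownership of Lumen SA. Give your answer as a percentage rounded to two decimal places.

16.62%

Rohan reaches Lumen along 3 paths.
Via Corven → Selkirk: 75% × 20% × 28% = 4.2%.
Via Cinder → Selkirk: 37% × 77% × 28% = 7.9772%.
Via Cinder: 37% × 12% = 4.44%.
Total: 4.2% + 7.9772% + 4.44% = 16.6172%.
Rounded: 16.62%.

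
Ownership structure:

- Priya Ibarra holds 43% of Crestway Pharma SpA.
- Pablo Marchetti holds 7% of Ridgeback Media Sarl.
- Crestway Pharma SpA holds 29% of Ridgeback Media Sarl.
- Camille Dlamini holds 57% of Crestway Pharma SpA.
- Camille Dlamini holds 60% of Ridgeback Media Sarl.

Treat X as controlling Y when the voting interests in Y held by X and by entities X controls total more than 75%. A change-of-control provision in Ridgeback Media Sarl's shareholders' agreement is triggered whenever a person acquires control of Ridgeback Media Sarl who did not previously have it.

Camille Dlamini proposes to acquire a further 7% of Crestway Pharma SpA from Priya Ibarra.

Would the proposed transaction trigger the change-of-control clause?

No

The purchase adds only to Camille's holdings (Priya's stake shrinks), so Camille is the only person who could newly come to control Ridgeback.
Camille's largest direct stake is 60% in Ridgeback, which does not meet the threshold, so Camille controls no company.
In Ridgeback, Camille's side holds only 60%, not > 75%.
So before the transaction, Camille does not control Ridgeback.
After the purchase, Camille's direct stake in Crestway rises to 57% + 7% = 64%, and Priya's stake falls to 36%.
Camille's side now holds 64% of Crestway, not > 75%, so Camille still does not control Crestway.
After the transaction, Camille's side holds 60% of Ridgeback, not > 75%, so Camille still does not control Ridgeback.
No new person acquires control, so the clause is not triggered.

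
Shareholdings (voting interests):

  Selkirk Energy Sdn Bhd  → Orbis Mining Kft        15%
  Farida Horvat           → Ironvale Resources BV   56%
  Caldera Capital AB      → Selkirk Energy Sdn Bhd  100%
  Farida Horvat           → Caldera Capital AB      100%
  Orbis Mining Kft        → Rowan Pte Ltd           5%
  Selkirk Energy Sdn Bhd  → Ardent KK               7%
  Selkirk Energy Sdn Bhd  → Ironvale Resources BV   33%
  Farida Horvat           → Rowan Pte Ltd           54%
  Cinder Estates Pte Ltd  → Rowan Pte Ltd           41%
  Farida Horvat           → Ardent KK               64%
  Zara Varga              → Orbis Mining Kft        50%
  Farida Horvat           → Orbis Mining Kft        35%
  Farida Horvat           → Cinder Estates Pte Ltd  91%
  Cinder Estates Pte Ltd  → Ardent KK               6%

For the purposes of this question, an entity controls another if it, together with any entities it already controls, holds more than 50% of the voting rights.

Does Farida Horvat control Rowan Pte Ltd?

Yes

Farida holds 91% of Cinder, so Farida controls Cinder.
Cinder and Farida together hold 41% + 54% = 95% of Rowan, so Farida controls Rowan.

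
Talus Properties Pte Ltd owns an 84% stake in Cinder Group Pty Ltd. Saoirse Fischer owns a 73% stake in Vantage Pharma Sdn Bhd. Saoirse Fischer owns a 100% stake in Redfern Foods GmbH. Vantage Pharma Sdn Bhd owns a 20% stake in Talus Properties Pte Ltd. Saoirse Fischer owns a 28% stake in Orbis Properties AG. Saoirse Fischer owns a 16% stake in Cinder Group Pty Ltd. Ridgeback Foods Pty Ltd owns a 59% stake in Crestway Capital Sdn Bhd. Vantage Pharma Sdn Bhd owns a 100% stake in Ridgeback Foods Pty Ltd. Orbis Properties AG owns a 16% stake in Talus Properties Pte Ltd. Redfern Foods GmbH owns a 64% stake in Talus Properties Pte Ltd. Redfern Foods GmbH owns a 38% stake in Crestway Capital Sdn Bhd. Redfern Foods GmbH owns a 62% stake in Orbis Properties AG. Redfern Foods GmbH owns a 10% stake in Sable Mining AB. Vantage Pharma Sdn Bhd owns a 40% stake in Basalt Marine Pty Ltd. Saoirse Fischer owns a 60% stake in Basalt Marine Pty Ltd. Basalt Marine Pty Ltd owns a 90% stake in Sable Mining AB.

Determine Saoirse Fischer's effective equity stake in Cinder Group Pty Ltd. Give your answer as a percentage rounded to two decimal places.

Saoirse reaches Cinder along 5 paths.
Via Redfern → Talus: 100% × 64% × 84% = 53.76%.
Via Orbis → Talus: 28% × 16% × 84% = 3.7632%.
Via Redfern → Orbis → Talus: 100% × 62% × 16% × 84% = 8.3328%.
Via Vantage → Talus: 73% × 20% × 84% = 12.264%.
Direct stake: 16% = 16%.
Total: 53.76% + 3.7632% + 8.3328% + 12.264% + 16% = 94.12%.

94.12%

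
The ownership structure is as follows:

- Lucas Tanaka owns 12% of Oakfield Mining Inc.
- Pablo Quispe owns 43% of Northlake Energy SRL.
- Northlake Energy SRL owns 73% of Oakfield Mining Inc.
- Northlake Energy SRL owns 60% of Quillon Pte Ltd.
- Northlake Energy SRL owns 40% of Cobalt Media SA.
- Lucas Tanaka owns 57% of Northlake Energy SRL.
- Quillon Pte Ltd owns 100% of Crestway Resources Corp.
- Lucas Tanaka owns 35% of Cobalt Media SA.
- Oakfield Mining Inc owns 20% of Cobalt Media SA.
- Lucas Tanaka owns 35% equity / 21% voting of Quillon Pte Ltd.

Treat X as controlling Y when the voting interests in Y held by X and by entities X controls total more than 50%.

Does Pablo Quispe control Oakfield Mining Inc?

Pablo's largest direct stake is 43% in Northlake, which does not meet the threshold, so Pablo controls no company.
Neither Pablo nor any entity Pablo controls holds any voting interest in Oakfield.
So Pablo does not control Oakfield.

No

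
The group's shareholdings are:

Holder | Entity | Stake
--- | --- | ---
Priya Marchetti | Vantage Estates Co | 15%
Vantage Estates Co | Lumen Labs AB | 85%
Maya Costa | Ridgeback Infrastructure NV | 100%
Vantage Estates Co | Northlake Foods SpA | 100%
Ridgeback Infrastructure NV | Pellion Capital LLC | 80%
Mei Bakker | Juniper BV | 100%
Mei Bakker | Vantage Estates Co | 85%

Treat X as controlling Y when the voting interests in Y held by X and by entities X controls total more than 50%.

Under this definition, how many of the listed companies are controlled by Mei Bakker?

4

Mei holds 85% of Vantage, so Mei controls Vantage.
Vantage holds 85% of Lumen, so Mei controls Lumen.
Vantage holds 100% of Northlake, so Mei controls Northlake.
Mei holds 100% of Juniper, so Mei controls Juniper.
No other company's threshold is met.
Mei controls 4 companies.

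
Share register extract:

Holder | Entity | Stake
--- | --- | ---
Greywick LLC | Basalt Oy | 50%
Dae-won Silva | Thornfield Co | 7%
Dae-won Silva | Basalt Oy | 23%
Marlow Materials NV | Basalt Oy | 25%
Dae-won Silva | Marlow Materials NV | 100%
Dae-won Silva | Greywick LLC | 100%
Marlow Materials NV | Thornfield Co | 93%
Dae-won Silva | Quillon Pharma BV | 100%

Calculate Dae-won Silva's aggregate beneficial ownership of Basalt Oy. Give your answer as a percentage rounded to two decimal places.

Dae-won reaches Basalt along 3 paths.
Direct stake: 23% = 23%.
Via Greywick: 100% × 50% = 50%.
Via Marlow: 100% × 25% = 25%.
Total: 23% + 50% + 25% = 98%.
Rounded: 98.00%.

98.00%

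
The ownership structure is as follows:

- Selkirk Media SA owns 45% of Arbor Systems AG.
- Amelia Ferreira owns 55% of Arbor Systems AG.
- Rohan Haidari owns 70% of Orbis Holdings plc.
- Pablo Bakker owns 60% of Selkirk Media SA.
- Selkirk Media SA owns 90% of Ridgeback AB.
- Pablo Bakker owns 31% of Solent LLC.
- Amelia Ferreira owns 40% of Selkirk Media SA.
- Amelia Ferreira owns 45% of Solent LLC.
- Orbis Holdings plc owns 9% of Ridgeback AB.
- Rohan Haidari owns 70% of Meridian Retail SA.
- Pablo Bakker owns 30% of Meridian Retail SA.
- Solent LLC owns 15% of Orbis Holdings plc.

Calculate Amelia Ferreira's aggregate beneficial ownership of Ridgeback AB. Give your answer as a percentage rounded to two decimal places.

Amelia reaches Ridgeback along 2 paths.
Via Solent → Orbis: 45% × 15% × 9% = 0.6075%.
Via Selkirk: 40% × 90% = 36%.
Total: 0.6075% + 36% = 36.6075%.
Rounded: 36.61%.

36.61%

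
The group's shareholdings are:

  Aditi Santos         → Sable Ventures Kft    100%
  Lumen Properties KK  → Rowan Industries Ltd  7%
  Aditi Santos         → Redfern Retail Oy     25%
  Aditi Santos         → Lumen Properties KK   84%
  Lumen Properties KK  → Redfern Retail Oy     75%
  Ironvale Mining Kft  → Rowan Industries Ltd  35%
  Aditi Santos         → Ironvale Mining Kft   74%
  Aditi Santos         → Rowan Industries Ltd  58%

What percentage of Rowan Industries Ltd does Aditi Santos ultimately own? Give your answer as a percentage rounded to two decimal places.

89.78%

Aditi reaches Rowan along 3 paths.
Direct stake: 58% = 58%.
Via Lumen: 84% × 7% = 5.88%.
Via Ironvale: 74% × 35% = 25.9%.
Total: 58% + 5.88% + 25.9% = 89.78%.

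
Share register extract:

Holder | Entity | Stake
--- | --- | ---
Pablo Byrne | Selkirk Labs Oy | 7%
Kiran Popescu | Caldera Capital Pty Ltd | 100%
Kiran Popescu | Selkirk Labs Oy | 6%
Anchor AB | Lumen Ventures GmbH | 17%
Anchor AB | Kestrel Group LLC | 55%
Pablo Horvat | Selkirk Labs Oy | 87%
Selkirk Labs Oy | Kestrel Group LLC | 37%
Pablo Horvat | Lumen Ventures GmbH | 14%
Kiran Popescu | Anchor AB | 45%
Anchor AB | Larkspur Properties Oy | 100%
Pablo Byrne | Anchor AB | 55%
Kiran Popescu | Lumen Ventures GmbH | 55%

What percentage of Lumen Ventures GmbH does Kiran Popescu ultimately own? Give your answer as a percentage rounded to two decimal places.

Kiran reaches Lumen along 2 paths.
Via Anchor: 45% × 17% = 7.65%.
Direct stake: 55% = 55%.
Total: 7.65% + 55% = 62.65%.

62.65%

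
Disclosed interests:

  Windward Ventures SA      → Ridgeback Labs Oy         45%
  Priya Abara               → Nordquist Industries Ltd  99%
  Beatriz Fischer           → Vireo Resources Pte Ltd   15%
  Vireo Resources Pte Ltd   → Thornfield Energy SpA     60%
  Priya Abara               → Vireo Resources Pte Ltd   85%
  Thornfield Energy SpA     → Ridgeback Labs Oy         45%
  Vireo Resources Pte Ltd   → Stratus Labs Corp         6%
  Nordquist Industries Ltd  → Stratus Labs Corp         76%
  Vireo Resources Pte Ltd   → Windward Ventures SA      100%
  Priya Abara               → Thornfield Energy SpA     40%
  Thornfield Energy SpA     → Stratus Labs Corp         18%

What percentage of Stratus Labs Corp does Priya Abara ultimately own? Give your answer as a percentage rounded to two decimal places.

Priya reaches Stratus along 4 paths.
Via Nordquist: 99% × 76% = 75.24%.
Via Vireo: 85% × 6% = 5.1%.
Via Vireo → Thornfield: 85% × 60% × 18% = 9.18%.
Via Thornfield: 40% × 18% = 7.2%.
Total: 75.24% + 5.1% + 9.18% + 7.2% = 96.72%.

96.72%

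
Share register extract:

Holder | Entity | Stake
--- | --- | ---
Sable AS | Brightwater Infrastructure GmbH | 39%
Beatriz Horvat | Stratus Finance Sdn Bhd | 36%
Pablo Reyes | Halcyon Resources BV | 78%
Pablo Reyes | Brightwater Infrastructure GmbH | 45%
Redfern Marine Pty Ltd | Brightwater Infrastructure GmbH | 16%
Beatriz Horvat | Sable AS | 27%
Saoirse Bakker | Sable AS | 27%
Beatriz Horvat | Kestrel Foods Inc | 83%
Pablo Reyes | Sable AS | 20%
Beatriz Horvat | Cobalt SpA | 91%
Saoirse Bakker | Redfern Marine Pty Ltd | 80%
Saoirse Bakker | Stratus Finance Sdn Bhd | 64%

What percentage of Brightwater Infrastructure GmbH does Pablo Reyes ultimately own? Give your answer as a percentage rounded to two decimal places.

Pablo reaches Brightwater along 2 paths.
Via Sable: 20% × 39% = 7.8%.
Direct stake: 45% = 45%.
Total: 7.8% + 45% = 52.8%.
Rounded: 52.80%.

52.80%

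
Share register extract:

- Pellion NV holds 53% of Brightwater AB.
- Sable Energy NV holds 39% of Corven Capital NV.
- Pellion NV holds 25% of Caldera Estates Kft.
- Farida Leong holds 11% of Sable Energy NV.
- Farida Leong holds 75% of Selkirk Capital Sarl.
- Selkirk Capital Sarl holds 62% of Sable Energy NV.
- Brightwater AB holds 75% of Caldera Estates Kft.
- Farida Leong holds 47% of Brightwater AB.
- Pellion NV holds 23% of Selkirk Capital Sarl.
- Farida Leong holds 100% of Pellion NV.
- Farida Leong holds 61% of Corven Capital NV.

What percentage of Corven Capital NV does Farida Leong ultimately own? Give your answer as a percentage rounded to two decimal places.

Farida reaches Corven along 4 paths.
Via Selkirk → Sable: 75% × 62% × 39% = 18.135%.
Via Pellion → Selkirk → Sable: 100% × 23% × 62% × 39% = 5.5614%.
Via Sable: 11% × 39% = 4.29%.
Direct stake: 61% = 61%.
Total: 18.135% + 5.5614% + 4.29% + 61% = 88.9864%.
Rounded: 88.99%.

88.99%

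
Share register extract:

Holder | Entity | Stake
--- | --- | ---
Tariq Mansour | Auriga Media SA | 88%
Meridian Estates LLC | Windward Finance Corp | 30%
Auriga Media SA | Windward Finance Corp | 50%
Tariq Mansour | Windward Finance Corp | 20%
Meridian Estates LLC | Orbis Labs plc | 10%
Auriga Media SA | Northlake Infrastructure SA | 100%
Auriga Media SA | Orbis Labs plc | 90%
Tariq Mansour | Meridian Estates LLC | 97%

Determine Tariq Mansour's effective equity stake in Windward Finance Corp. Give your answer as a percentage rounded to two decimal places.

93.10%

Tariq reaches Windward along 3 paths.
Direct stake: 20% = 20%.
Via Meridian: 97% × 30% = 29.1%.
Via Auriga: 88% × 50% = 44%.
Total: 20% + 29.1% + 44% = 93.1%.
Rounded: 93.10%.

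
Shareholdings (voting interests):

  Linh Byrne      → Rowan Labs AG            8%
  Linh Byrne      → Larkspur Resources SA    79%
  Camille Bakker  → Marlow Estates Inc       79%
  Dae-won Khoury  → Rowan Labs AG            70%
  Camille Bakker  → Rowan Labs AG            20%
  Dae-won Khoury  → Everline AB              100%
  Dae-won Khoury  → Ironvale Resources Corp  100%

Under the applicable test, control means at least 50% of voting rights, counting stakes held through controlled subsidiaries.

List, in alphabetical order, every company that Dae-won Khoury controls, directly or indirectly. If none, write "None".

Everline AB, Ironvale Resources Corp, Rowan Labs AG

Dae-won holds 100% of Everline, so Dae-won controls Everline.
Dae-won holds 70% of Rowan, so Dae-won controls Rowan.
Dae-won holds 100% of Ironvale, so Dae-won controls Ironvale.
No other company's threshold is met.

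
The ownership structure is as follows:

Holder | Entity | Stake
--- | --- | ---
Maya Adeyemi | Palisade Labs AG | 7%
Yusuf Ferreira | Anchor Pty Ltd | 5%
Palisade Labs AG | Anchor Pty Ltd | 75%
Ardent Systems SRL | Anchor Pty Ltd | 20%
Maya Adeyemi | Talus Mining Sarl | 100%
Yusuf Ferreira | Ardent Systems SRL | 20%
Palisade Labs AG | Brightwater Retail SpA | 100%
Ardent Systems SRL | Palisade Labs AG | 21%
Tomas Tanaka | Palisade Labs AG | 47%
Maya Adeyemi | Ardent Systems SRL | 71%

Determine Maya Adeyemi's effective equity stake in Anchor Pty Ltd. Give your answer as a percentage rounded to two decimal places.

Maya reaches Anchor along 3 paths.
Via Ardent: 71% × 20% = 14.2%.
Via Palisade: 7% × 75% = 5.25%.
Via Ardent → Palisade: 71% × 21% × 75% = 11.1825%.
Total: 14.2% + 5.25% + 11.1825% = 30.6325%.
Rounded: 30.63%.

30.63%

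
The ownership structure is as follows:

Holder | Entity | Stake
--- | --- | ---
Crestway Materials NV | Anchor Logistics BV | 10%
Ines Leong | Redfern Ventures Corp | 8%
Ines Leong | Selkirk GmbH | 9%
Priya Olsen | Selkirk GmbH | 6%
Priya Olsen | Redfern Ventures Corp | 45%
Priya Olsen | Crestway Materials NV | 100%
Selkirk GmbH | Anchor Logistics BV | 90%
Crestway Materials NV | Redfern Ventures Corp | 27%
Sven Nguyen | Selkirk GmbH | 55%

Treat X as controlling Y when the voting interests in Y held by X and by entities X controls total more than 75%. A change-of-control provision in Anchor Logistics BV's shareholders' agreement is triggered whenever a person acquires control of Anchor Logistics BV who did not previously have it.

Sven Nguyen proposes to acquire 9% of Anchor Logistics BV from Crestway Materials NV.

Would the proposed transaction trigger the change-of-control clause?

No

The purchase adds only to Sven's holdings (Crestway's stake shrinks), so Sven is the only person who could newly come to control Anchor.
Sven's largest direct stake is 55% in Selkirk, which does not meet the threshold, so Sven controls no company.
Neither Sven nor any entity Sven controls holds any voting interest in Anchor.
So before the transaction, Sven does not control Anchor.
After the purchase, Sven holds 9% of Anchor directly, and Crestway's stake falls to 1%.
After the transaction, Sven's side holds 9% of Anchor, not > 75%, so Sven still does not control Anchor.
No new person acquires control, so the clause is not triggered.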